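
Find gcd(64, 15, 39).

1

gcd(64, 15) = 1  (64 = 4×15 + 4, 15 = 3×4 + 3, 4 = 1×3 + 1, 3 = 3×1).
gcd(1, 39) = 1.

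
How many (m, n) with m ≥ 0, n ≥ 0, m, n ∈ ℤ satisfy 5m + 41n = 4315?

22

gcd(41, 5) = 1  (41 = 8·5 + 1, 5 = 5·1).
Back-substituting, 5·(-8) + 41·(1) = 1.
Scale by 4315: one solution is (-34520, 4315). Reduce m mod 41: (2, 105).
General: m = 2 + 41t, n = 105 - 5t.
m ≥ 0 ⇒ t ≥ 0; n ≥ 0 ⇒ t ≤ 21. So t ∈ [0, 21]: 22 solutions.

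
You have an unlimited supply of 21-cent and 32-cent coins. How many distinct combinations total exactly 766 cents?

1

Need nonnegative integers with 21j + 32k = 766.
gcd(21, 32) = 1, and 21·(-3) + 32·(2) = 1.
So (j₀, k₀) = (-2298, 1532); general j = -2298 + 32t, k = 1532 - 21t.
j ≥ 0 ⇒ t ≥ 72; k ≥ 0 ⇒ t ≤ 72. That's 1 value of t.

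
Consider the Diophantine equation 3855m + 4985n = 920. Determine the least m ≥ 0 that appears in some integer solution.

158

gcd(4985, 3855):
  4985 = 1·3855 + 1130
  3855 = 3·1130 + 465
  1130 = 2·465 + 200
  465 = 2·200 + 65
  200 = 3·65 + 5
  65 = 13·5
so gcd(4985, 3855) = 5.
5 divides 920, so solutions exist.
Back-substitute for Bézout coefficients:
  5 = 200 - 3·65
  ... = 3855·(-75) + 4985·(58)
Scale by 920/5 = 184: (m₀, n₀) = (-13800, 10672).
General solution: m = -13800 + 997t, n = 10672 - 771t for integer t.
m ≥ 0: smallest is -13800 mod 997 = 158 (at t = 14), with n = -122.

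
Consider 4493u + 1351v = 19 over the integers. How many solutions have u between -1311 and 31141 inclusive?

24

gcd(4493, 1351) = 1  (4493 = 3*1351 + 440, 1351 = 3*440 + 31, 440 = 14*31 + 6, 31 = 5*6 + 1, 6 = 6*1).
Back-substituting, 4493*(-218) + 1351*(725) = 1.
Scale by 19: particular solution (-4142, 13775); reduce u mod 1351: (1262, -4197).
General solution: u = 1262 + 1351t, v = -4197 - 4493t for integer t.
-1311 ≤ 1262 + 1351t ≤ 31141 gives t ∈ [-1, 22], which is 24 values.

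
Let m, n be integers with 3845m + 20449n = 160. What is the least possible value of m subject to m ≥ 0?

133

gcd(20449, 3845):
  20449 = 5·3845 + 1224
  3845 = 3·1224 + 173
  1224 = 7·173 + 13
  173 = 13·13 + 4
  13 = 3·4 + 1
  4 = 4·1
so gcd(20449, 3845) = 1.
1 divides 160, so solutions exist.
Back-substitute for Bézout coefficients:
  1 = 13 - 3·4
  ... = 3845·(-4728) + 20449·(889)
Scale by 160/1 = 160: (m₀, n₀) = (-756480, 142240).
General solution: m = -756480 + 20449t, n = 142240 - 3845t for integer t.
m ≥ 0: smallest is -756480 mod 20449 = 133 (at t = 37), with n = -25.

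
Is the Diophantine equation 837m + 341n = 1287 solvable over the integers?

gcd(837, 341):
  837 = 2·341 + 155
  341 = 2·155 + 31
  155 = 5·31
so gcd(837, 341) = 31.
31 does not divide 1287 (remainder 16), so no integer solutions.

no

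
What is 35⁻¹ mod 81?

gcd(81, 35) = 1  (81 = 2×35 + 11, 35 = 3×11 + 2, 11 = 5×2 + 1, 2 = 2×1).
Back-substituting, 35×(-37) + 81×(16) = 1.
So 35×-37 ≡ 1 (mod 81), and -37 mod 81 = 44.

44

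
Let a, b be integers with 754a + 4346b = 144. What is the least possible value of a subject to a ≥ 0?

gcd(4346, 754):
  4346 = 5*754 + 576
  754 = 1*576 + 178
  576 = 3*178 + 42
  178 = 4*42 + 10
  42 = 4*10 + 2
  10 = 5*2
so gcd(4346, 754) = 2.
2 divides 144, so solutions exist.
Back-substitute for Bézout coefficients:
  2 = 42 - 4*10
  ... = 754*(-415) + 4346*(72)
Scale by 144/2 = 72: (a₀, b₀) = (-29880, 5184).
General solution: a = -29880 + 2173t, b = 5184 - 377t for integer t.
a ≥ 0: smallest is -29880 mod 2173 = 542 (at t = 14), with b = -94.

542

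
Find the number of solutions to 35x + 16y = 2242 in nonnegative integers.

gcd(35, 16):
  35 = 2*16 + 3
  16 = 5*3 + 1
  3 = 3*1
so gcd(35, 16) = 1.
Back-substitute for Bézout coefficients:
  1 = 16 - 5*3
  ... = 35*(-5) + 16*(11)
Scale by 2242: one solution is (-11210, 24662). Reduce x mod 16: (6, 127).
General: x = 6 + 16t, y = 127 - 35t.
x ≥ 0 ⇒ t ≥ 0; y ≥ 0 ⇒ t ≤ 3. So t ∈ [0, 3]: 4 solutions.

4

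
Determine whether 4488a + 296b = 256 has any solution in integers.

yes

gcd(4488, 296):
  4488 = 15*296 + 48
  296 = 6*48 + 8
  48 = 6*8
so gcd(4488, 296) = 8.
8 divides 256, so integer solutions exist.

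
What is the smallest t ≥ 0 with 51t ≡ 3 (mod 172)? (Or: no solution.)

81

gcd(172, 51) = 1  (172 = 3*51 + 19, 51 = 2*19 + 13, 19 = 1*13 + 6, 13 = 2*6 + 1, 6 = 6*1).
1 divides 3, so solutions exist.
Back-substituting, 51*(27) + 172*(-8) = 1.
So 51*(27) ≡ 1 (mod 172); multiply by 3: t ≡ 81 (mod 172).
Smallest nonnegative: t = 81 mod 172 = 81.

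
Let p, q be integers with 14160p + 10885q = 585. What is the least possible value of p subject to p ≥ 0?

2124

gcd(14160, 10885) = 5.
5 divides 585, so solutions exist.
By Bézout, 14160×(688) + 10885×(-895) = 5.
Scale by 585/5 = 117: (p₀, q₀) = (80496, -104715).
General solution: p = 80496 + 2177t, q = -104715 - 2832t for integer t.
p ≥ 0: smallest is 80496 mod 2177 = 2124 (at t = -36), with q = -2763.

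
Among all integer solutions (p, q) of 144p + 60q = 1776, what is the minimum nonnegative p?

gcd(144, 60) = 12.
12 divides 1776, so solutions exist.
By Bézout, 144×(-2) + 60×(5) = 12.
Scale by 1776/12 = 148: (p₀, q₀) = (-296, 740).
General solution: p = -296 + 5t, q = 740 - 12t for integer t.
p ≥ 0: smallest is -296 mod 5 = 4 (at t = 60), with q = 20.

4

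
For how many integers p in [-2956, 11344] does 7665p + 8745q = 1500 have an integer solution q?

25

gcd(8745, 7665) = 15  (8745 = 1*7665 + 1080, 7665 = 7*1080 + 105, 1080 = 10*105 + 30, 105 = 3*30 + 15, 30 = 2*15).
Back-substituting, 7665*(251) + 8745*(-220) = 15.
Scale by 100: particular solution (25100, -22000); reduce p mod 583: (31, -27).
General solution: p = 31 + 583t, q = -27 - 511t for integer t.
-2956 ≤ 31 + 583t ≤ 11344 gives t ∈ [-5, 19], which is 25 values.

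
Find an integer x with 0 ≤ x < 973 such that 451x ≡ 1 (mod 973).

740

gcd(973, 451) = 1  (973 = 2*451 + 71, 451 = 6*71 + 25, 71 = 2*25 + 21, 25 = 1*21 + 4, 21 = 5*4 + 1, 4 = 4*1).
Back-substituting, 451*(-233) + 973*(108) = 1.
So 451*-233 ≡ 1 (mod 973), and -233 mod 973 = 740.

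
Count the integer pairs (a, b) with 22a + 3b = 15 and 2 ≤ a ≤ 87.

gcd(22, 3) = 1.
By Bézout, 22·(1) + 3·(-7) = 1.
Particular solution: (0, 5).
General solution: a = 0 + 3t, b = 5 - 22t for integer t.
2 ≤ 0 + 3t ≤ 87 gives t ∈ [1, 29], which is 29 values.

29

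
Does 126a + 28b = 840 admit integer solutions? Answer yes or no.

gcd(126, 28) = 14  (126 = 4·28 + 14, 28 = 2·14).
14 divides 840, so integer solutions exist.

yes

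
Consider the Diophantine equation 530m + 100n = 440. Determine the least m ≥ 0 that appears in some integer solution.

8

gcd(530, 100) = 10.
10 divides 440, so solutions exist.
By Bézout, 530×(-3) + 100×(16) = 10.
Scale by 440/10 = 44: (m₀, n₀) = (-132, 704).
General solution: m = -132 + 10t, n = 704 - 53t for integer t.
m ≥ 0: smallest is -132 mod 10 = 8 (at t = 14), with n = -38.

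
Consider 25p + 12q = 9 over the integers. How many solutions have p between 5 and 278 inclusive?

23

gcd(25, 12) = 1  (25 = 2×12 + 1, 12 = 12×1).
Back-substituting, 25×(1) + 12×(-2) = 1.
Scale by 9: particular solution (9, -18); reduce p mod 12: (9, -18).
General solution: p = 9 + 12t, q = -18 - 25t for integer t.
5 ≤ 9 + 12t ≤ 278 gives t ∈ [0, 22], which is 23 values.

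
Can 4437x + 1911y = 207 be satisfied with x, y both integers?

yes

gcd(4437, 1911):
  4437 = 2·1911 + 615
  1911 = 3·615 + 66
  615 = 9·66 + 21
  66 = 3·21 + 3
  21 = 7·3
so gcd(4437, 1911) = 3.
3 divides 207, so integer solutions exist.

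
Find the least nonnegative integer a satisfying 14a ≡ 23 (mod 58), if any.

gcd(58, 14) = 2.
2 does not divide 23, so the congruence has no solution.

no solution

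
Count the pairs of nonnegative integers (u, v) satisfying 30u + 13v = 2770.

gcd(30, 13) = 1.
By Bézout, 30*(-3) + 13*(7) = 1.
One solution: (10, 190).
General: u = 10 + 13t, v = 190 - 30t.
u ≥ 0 ⇒ t ≥ 0; v ≥ 0 ⇒ t ≤ 6. So t ∈ [0, 6]: 7 solutions.

7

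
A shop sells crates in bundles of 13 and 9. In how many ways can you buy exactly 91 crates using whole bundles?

1

Need nonnegative integers with 13j + 9k = 91.
gcd(13, 9) = 1, and 13·(-2) + 9·(3) = 1.
So (j₀, k₀) = (-182, 273); general j = -182 + 9t, k = 273 - 13t.
j ≥ 0 ⇒ t ≥ 21; k ≥ 0 ⇒ t ≤ 21. That's 1 value of t.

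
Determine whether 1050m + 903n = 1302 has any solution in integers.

yes

gcd(1050, 903) = 21  (1050 = 1*903 + 147, 903 = 6*147 + 21, 147 = 7*21).
21 divides 1302, so integer solutions exist.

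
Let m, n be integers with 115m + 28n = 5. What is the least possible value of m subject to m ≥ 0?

11

gcd(115, 28) = 1.
1 divides 5, so solutions exist.
By Bézout, 115·(-9) + 28·(37) = 1.
Scale by 5/1 = 5: (m₀, n₀) = (-45, 185).
General solution: m = -45 + 28t, n = 185 - 115t for integer t.
m ≥ 0: smallest is -45 mod 28 = 11 (at t = 2), with n = -45.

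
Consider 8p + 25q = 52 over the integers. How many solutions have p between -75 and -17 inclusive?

2

gcd(25, 8) = 1  (25 = 3×8 + 1, 8 = 8×1).
Back-substituting, 8×(-3) + 25×(1) = 1.
Scale by 52: particular solution (-156, 52); reduce p mod 25: (19, -4).
General solution: p = 19 + 25t, q = -4 - 8t for integer t.
-75 ≤ 19 + 25t ≤ -17 gives t ∈ [-3, -2], which is 2 values.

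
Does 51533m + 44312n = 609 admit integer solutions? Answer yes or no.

gcd(51533, 44312):
  51533 = 1×44312 + 7221
  44312 = 6×7221 + 986
  7221 = 7×986 + 319
  986 = 3×319 + 29
  319 = 11×29
so gcd(51533, 44312) = 29.
29 divides 609, so integer solutions exist.

yes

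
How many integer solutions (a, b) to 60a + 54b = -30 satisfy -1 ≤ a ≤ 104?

12

gcd(60, 54):
  60 = 1×54 + 6
  54 = 9×6
so gcd(60, 54) = 6.
Back-substitute for Bézout coefficients:
  6 = 60 - 1×54
  ... = 60×(1) + 54×(-1)
Scale by -5: particular solution (-5, 5); reduce a mod 9: (4, -5).
General solution: a = 4 + 9t, b = -5 - 10t for integer t.
-1 ≤ 4 + 9t ≤ 104 gives t ∈ [0, 11], which is 12 values.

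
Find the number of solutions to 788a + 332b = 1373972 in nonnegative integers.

21

gcd(788, 332) = 4  (788 = 2·332 + 124, 332 = 2·124 + 84, 124 = 1·84 + 40, 84 = 2·40 + 4, 40 = 10·4).
Back-substituting, 788·(-8) + 332·(19) = 4.
Scale by 343493: one solution is (-2747944, 6526367). Reduce a mod 83: (20, 4091).
General: a = 20 + 83t, b = 4091 - 197t.
a ≥ 0 ⇒ t ≥ 0; b ≥ 0 ⇒ t ≤ 20. So t ∈ [0, 20]: 21 solutions.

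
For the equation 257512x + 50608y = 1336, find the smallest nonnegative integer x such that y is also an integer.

5851

gcd(257512, 50608):
  257512 = 5·50608 + 4472
  50608 = 11·4472 + 1416
  4472 = 3·1416 + 224
  1416 = 6·224 + 72
  224 = 3·72 + 8
  72 = 9·8
so gcd(257512, 50608) = 8.
8 divides 1336, so solutions exist.
Back-substitute for Bézout coefficients:
  8 = 224 - 3·72
  ... = 257512·(679) + 50608·(-3455)
Scale by 1336/8 = 167: (x₀, y₀) = (113393, -576985).
General solution: x = 113393 + 6326t, y = -576985 - 32189t for integer t.
x ≥ 0: smallest is 113393 mod 6326 = 5851 (at t = -17), with y = -29772.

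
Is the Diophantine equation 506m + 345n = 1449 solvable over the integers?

yes

gcd(506, 345) = 23  (506 = 1*345 + 161, 345 = 2*161 + 23, 161 = 7*23).
23 divides 1449, so integer solutions exist.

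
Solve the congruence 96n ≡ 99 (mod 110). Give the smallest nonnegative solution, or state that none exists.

gcd(110, 96):
  110 = 1·96 + 14
  96 = 6·14 + 12
  14 = 1·12 + 2
  12 = 6·2
so gcd(110, 96) = 2.
2 does not divide 99, so the congruence has no solution.

no solution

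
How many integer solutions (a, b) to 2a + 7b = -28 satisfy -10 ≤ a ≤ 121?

gcd(7, 2) = 1.
By Bézout, 2×(-3) + 7×(1) = 1.
Particular solution: (0, -4).
General solution: a = 0 + 7t, b = -4 - 2t for integer t.
-10 ≤ 0 + 7t ≤ 121 gives t ∈ [-1, 17], which is 19 values.

19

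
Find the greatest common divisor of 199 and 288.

1

gcd(288, 199) = 1  (288 = 1×199 + 89, 199 = 2×89 + 21, 89 = 4×21 + 5, 21 = 4×5 + 1, 5 = 5×1).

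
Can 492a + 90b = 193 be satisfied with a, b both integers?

no

gcd(492, 90) = 6  (492 = 5·90 + 42, 90 = 2·42 + 6, 42 = 7·6).
6 does not divide 193 (remainder 1), so no integer solutions.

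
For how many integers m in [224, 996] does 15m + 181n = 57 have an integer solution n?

gcd(181, 15) = 1  (181 = 12×15 + 1, 15 = 15×1).
Back-substituting, 15×(-12) + 181×(1) = 1.
Scale by 57: particular solution (-684, 57); reduce m mod 181: (40, -3).
General solution: m = 40 + 181t, n = -3 - 15t for integer t.
224 ≤ 40 + 181t ≤ 996 gives t ∈ [2, 5], which is 4 values.

4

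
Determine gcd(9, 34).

1

gcd(34, 9):
  34 = 3*9 + 7
  9 = 1*7 + 2
  7 = 3*2 + 1
  2 = 2*1
so gcd(34, 9) = 1.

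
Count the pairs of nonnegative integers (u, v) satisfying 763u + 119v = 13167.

1

gcd(763, 119) = 7  (763 = 6·119 + 49, 119 = 2·49 + 21, 49 = 2·21 + 7, 21 = 3·7).
Back-substituting, 763·(5) + 119·(-32) = 7.
Scale by 1881: one solution is (9405, -60192). Reduce u mod 17: (4, 85).
General: u = 4 + 17t, v = 85 - 109t.
u ≥ 0 ⇒ t ≥ 0; v ≥ 0 ⇒ t ≤ 0. So t ∈ [0, 0]: 1 solution.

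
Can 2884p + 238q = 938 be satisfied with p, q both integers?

gcd(2884, 238) = 14  (2884 = 12·238 + 28, 238 = 8·28 + 14, 28 = 2·14).
14 divides 938, so integer solutions exist.

yes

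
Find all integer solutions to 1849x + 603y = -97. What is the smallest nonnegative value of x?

284

gcd(1849, 603):
  1849 = 3*603 + 40
  603 = 15*40 + 3
  40 = 13*3 + 1
  3 = 3*1
so gcd(1849, 603) = 1.
1 divides -97, so solutions exist.
Back-substitute for Bézout coefficients:
  1 = 40 - 13*3
  ... = 1849*(196) + 603*(-601)
Scale by -97/1 = -97: (x₀, y₀) = (-19012, 58297).
General solution: x = -19012 + 603t, y = 58297 - 1849t for integer t.
x ≥ 0: smallest is -19012 mod 603 = 284 (at t = 32), with y = -871.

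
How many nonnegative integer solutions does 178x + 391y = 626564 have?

9

gcd(391, 178) = 1  (391 = 2·178 + 35, 178 = 5·35 + 3, 35 = 11·3 + 2, 3 = 1·2 + 1, 2 = 2·1).
Back-substituting, 178·(134) + 391·(-61) = 1.
Scale by 626564: one solution is (83959576, -38220404). Reduce x mod 391: (146, 1536).
General: x = 146 + 391t, y = 1536 - 178t.
x ≥ 0 ⇒ t ≥ 0; y ≥ 0 ⇒ t ≤ 8. So t ∈ [0, 8]: 9 solutions.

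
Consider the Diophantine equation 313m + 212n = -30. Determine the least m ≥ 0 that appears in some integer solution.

gcd(313, 212) = 1.
1 divides -30, so solutions exist.
By Bézout, 313×(21) + 212×(-31) = 1.
Scale by -30/1 = -30: (m₀, n₀) = (-630, 930).
General solution: m = -630 + 212t, n = 930 - 313t for integer t.
m ≥ 0: smallest is -630 mod 212 = 6 (at t = 3), with n = -9.

6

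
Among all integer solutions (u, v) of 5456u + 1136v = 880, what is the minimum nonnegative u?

gcd(5456, 1136) = 16.
16 divides 880, so solutions exist.
By Bézout, 5456·(5) + 1136·(-24) = 16.
Scale by 880/16 = 55: (u₀, v₀) = (275, -1320).
General solution: u = 275 + 71t, v = -1320 - 341t for integer t.
u ≥ 0: smallest is 275 mod 71 = 62 (at t = -3), with v = -297.

62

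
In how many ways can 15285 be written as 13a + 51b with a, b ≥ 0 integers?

23

gcd(51, 13):
  51 = 3×13 + 12
  13 = 1×12 + 1
  12 = 12×1
so gcd(51, 13) = 1.
Back-substitute for Bézout coefficients:
  1 = 13 - 1×12
  ... = 13×(4) + 51×(-1)
Scale by 15285: one solution is (61140, -15285). Reduce a mod 51: (42, 289).
General: a = 42 + 51t, b = 289 - 13t.
a ≥ 0 ⇒ t ≥ 0; b ≥ 0 ⇒ t ≤ 22. So t ∈ [0, 22]: 23 solutions.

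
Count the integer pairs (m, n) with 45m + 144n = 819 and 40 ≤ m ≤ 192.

gcd(144, 45) = 9.
By Bézout, 45*(-3) + 144*(1) = 9.
Particular solution: (15, 1).
General solution: m = 15 + 16t, n = 1 - 5t for integer t.
40 ≤ 15 + 16t ≤ 192 gives t ∈ [2, 11], which is 10 values.

10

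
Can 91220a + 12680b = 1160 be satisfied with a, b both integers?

yes

gcd(91220, 12680) = 20  (91220 = 7*12680 + 2460, 12680 = 5*2460 + 380, 2460 = 6*380 + 180, 380 = 2*180 + 20, 180 = 9*20).
20 divides 1160, so integer solutions exist.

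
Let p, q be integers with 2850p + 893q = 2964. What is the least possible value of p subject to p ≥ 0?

33

gcd(2850, 893) = 19.
19 divides 2964, so solutions exist.
By Bézout, 2850*(21) + 893*(-67) = 19.
Scale by 2964/19 = 156: (p₀, q₀) = (3276, -10452).
General solution: p = 3276 + 47t, q = -10452 - 150t for integer t.
p ≥ 0: smallest is 3276 mod 47 = 33 (at t = -69), with q = -102.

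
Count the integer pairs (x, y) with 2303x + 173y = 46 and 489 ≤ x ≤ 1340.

5

gcd(2303, 173) = 1.
By Bézout, 2303*(-16) + 173*(213) = 1.
Particular solution: (129, -1717).
General solution: x = 129 + 173t, y = -1717 - 2303t for integer t.
489 ≤ 129 + 173t ≤ 1340 gives t ∈ [3, 7], which is 5 values.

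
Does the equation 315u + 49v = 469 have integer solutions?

gcd(315, 49):
  315 = 6*49 + 21
  49 = 2*21 + 7
  21 = 3*7
so gcd(315, 49) = 7.
7 divides 469, so integer solutions exist.

yes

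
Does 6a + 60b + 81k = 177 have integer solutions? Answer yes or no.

gcd(60, 6) = 6  (60 = 10*6).
gcd(6, 81) = 3.
3 divides 177, so integer solutions exist.

yes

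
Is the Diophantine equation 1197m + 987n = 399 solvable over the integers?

yes

gcd(1197, 987) = 21  (1197 = 1*987 + 210, 987 = 4*210 + 147, 210 = 1*147 + 63, 147 = 2*63 + 21, 63 = 3*21).
21 divides 399, so integer solutions exist.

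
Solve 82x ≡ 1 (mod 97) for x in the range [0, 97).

gcd(97, 82):
  97 = 1·82 + 15
  82 = 5·15 + 7
  15 = 2·7 + 1
  7 = 7·1
so gcd(97, 82) = 1.
Back-substitute for Bézout coefficients:
  1 = 15 - 2·7
  ... = 82·(-13) + 97·(11)
So 82·-13 ≡ 1 (mod 97), and -13 mod 97 = 84.

84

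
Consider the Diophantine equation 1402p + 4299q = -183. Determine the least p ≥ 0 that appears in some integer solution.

gcd(4299, 1402) = 1  (4299 = 3*1402 + 93, 1402 = 15*93 + 7, 93 = 13*7 + 2, 7 = 3*2 + 1, 2 = 2*1).
1 divides -183, so solutions exist.
Back-substituting, 1402*(1849) + 4299*(-603) = 1.
Scale by -183/1 = -183: (p₀, q₀) = (-338367, 110349).
General solution: p = -338367 + 4299t, q = 110349 - 1402t for integer t.
p ≥ 0: smallest is -338367 mod 4299 = 1254 (at t = 79), with q = -409.

1254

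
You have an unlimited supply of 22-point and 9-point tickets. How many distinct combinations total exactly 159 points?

1

Need nonnegative integers with 22j + 9k = 159.
gcd(22, 9) = 1, and 22·(-2) + 9·(5) = 1.
So (j₀, k₀) = (-318, 795); general j = -318 + 9t, k = 795 - 22t.
j ≥ 0 ⇒ t ≥ 36; k ≥ 0 ⇒ t ≤ 36. That's 1 value of t.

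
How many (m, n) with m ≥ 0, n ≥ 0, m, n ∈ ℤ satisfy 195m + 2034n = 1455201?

gcd(2034, 195) = 3  (2034 = 10×195 + 84, 195 = 2×84 + 27, 84 = 3×27 + 3, 27 = 9×3).
Back-substituting, 195×(-73) + 2034×(7) = 3.
Scale by 485067: one solution is (-35409891, 3395469). Reduce m mod 678: (15, 714).
General: m = 15 + 678t, n = 714 - 65t.
m ≥ 0 ⇒ t ≥ 0; n ≥ 0 ⇒ t ≤ 10. So t ∈ [0, 10]: 11 solutions.

11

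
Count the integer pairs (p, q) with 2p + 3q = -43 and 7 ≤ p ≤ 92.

29

gcd(3, 2):
  3 = 1*2 + 1
  2 = 2*1
so gcd(3, 2) = 1.
Back-substitute for Bézout coefficients:
  1 = 3 - 1*2
  ... = 2*(-1) + 3*(1)
Scale by -43: particular solution (43, -43); reduce p mod 3: (1, -15).
General solution: p = 1 + 3t, q = -15 - 2t for integer t.
7 ≤ 1 + 3t ≤ 92 gives t ∈ [2, 30], which is 29 values.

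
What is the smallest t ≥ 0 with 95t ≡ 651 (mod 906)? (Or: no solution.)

45

gcd(906, 95):
  906 = 9·95 + 51
  95 = 1·51 + 44
  51 = 1·44 + 7
  44 = 6·7 + 2
  7 = 3·2 + 1
  2 = 2·1
so gcd(906, 95) = 1.
1 divides 651, so solutions exist.
Back-substitute for Bézout coefficients:
  1 = 7 - 3·2
  ... = 95·(-391) + 906·(41)
So 95·(-391) ≡ 1 (mod 906); multiply by 651: t ≡ -254541 (mod 906).
Smallest nonnegative: t = -254541 mod 906 = 45.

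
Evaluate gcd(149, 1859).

1

gcd(1859, 149) = 1  (1859 = 12*149 + 71, 149 = 2*71 + 7, 71 = 10*7 + 1, 7 = 7*1).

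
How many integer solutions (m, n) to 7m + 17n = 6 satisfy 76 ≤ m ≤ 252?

gcd(17, 7) = 1  (17 = 2×7 + 3, 7 = 2×3 + 1, 3 = 3×1).
Back-substituting, 7×(5) + 17×(-2) = 1.
Scale by 6: particular solution (30, -12); reduce m mod 17: (13, -5).
General solution: m = 13 + 17t, n = -5 - 7t for integer t.
76 ≤ 13 + 17t ≤ 252 gives t ∈ [4, 14], which is 11 values.

11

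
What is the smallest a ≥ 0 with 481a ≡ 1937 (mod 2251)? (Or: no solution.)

gcd(2251, 481) = 1  (2251 = 4×481 + 327, 481 = 1×327 + 154, 327 = 2×154 + 19, 154 = 8×19 + 2, 19 = 9×2 + 1, 2 = 2×1).
1 divides 1937, so solutions exist.
Back-substituting, 481×(-1067) + 2251×(228) = 1.
So 481×(-1067) ≡ 1 (mod 2251); multiply by 1937: a ≡ -2066779 (mod 2251).
Smallest nonnegative: a = -2066779 mod 2251 = 1890.

1890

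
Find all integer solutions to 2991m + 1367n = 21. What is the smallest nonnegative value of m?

gcd(2991, 1367) = 1.
1 divides 21, so solutions exist.
By Bézout, 2991×(250) + 1367×(-547) = 1.
Scale by 21/1 = 21: (m₀, n₀) = (5250, -11487).
General solution: m = 5250 + 1367t, n = -11487 - 2991t for integer t.
m ≥ 0: smallest is 5250 mod 1367 = 1149 (at t = -3), with n = -2514.

1149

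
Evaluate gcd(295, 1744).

1

gcd(1744, 295) = 1  (1744 = 5*295 + 269, 295 = 1*269 + 26, 269 = 10*26 + 9, 26 = 2*9 + 8, 9 = 1*8 + 1, 8 = 8*1).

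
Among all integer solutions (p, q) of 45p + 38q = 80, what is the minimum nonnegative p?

6

gcd(45, 38):
  45 = 1·38 + 7
  38 = 5·7 + 3
  7 = 2·3 + 1
  3 = 3·1
so gcd(45, 38) = 1.
1 divides 80, so solutions exist.
Back-substitute for Bézout coefficients:
  1 = 7 - 2·3
  ... = 45·(11) + 38·(-13)
Scale by 80/1 = 80: (p₀, q₀) = (880, -1040).
General solution: p = 880 + 38t, q = -1040 - 45t for integer t.
p ≥ 0: smallest is 880 mod 38 = 6 (at t = -23), with q = -5.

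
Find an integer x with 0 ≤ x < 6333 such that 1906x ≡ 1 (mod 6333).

gcd(6333, 1906):
  6333 = 3*1906 + 615
  1906 = 3*615 + 61
  615 = 10*61 + 5
  61 = 12*5 + 1
  5 = 5*1
so gcd(6333, 1906) = 1.
Back-substitute for Bézout coefficients:
  1 = 61 - 12*5
  ... = 1906*(1246) + 6333*(-375)
So 1906*1246 ≡ 1 (mod 6333), and 1246 mod 6333 = 1246.

1246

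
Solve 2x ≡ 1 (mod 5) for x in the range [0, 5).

3

gcd(5, 2):
  5 = 2·2 + 1
  2 = 2·1
so gcd(5, 2) = 1.
Back-substitute for Bézout coefficients:
  1 = 5 - 2·2
  ... = 2·(-2) + 5·(1)
So 2·-2 ≡ 1 (mod 5), and -2 mod 5 = 3.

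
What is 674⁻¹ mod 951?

848

gcd(951, 674) = 1.
By Bézout, 674×(-103) + 951×(73) = 1.
So 674×-103 ≡ 1 (mod 951), and -103 mod 951 = 848.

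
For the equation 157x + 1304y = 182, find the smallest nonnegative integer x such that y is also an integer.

gcd(1304, 157):
  1304 = 8·157 + 48
  157 = 3·48 + 13
  48 = 3·13 + 9
  13 = 1·9 + 4
  9 = 2·4 + 1
  4 = 4·1
so gcd(1304, 157) = 1.
1 divides 182, so solutions exist.
Back-substitute for Bézout coefficients:
  1 = 9 - 2·4
  ... = 157·(-299) + 1304·(36)
Scale by 182/1 = 182: (x₀, y₀) = (-54418, 6552).
General solution: x = -54418 + 1304t, y = 6552 - 157t for integer t.
x ≥ 0: smallest is -54418 mod 1304 = 350 (at t = 42), with y = -42.

350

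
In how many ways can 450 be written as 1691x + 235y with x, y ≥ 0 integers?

gcd(1691, 235):
  1691 = 7×235 + 46
  235 = 5×46 + 5
  46 = 9×5 + 1
  5 = 5×1
so gcd(1691, 235) = 1.
Back-substitute for Bézout coefficients:
  1 = 46 - 9×5
  ... = 1691×(46) + 235×(-331)
Scale by 450: one solution is (20700, -148950). Reduce x mod 235: (20, -142).
General: x = 20 + 235t, y = -142 - 1691t.
x ≥ 0 ⇒ t ≥ 0; y ≥ 0 ⇒ t ≤ -1. So t ∈ [0, -1]: 0 solutions.

0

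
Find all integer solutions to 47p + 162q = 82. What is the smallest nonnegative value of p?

gcd(162, 47):
  162 = 3*47 + 21
  47 = 2*21 + 5
  21 = 4*5 + 1
  5 = 5*1
so gcd(162, 47) = 1.
1 divides 82, so solutions exist.
Back-substitute for Bézout coefficients:
  1 = 21 - 4*5
  ... = 47*(-31) + 162*(9)
Scale by 82/1 = 82: (p₀, q₀) = (-2542, 738).
General solution: p = -2542 + 162t, q = 738 - 47t for integer t.
p ≥ 0: smallest is -2542 mod 162 = 50 (at t = 16), with q = -14.

50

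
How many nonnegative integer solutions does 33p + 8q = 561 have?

gcd(33, 8) = 1.
By Bézout, 33×(1) + 8×(-4) = 1.
One solution: (1, 66).
General: p = 1 + 8t, q = 66 - 33t.
p ≥ 0 ⇒ t ≥ 0; q ≥ 0 ⇒ t ≤ 2. So t ∈ [0, 2]: 3 solutions.

3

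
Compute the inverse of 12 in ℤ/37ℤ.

34

gcd(37, 12) = 1  (37 = 3*12 + 1, 12 = 12*1).
Back-substituting, 12*(-3) + 37*(1) = 1.
So 12*-3 ≡ 1 (mod 37), and -3 mod 37 = 34.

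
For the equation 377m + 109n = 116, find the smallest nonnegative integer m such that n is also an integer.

59

gcd(377, 109):
  377 = 3*109 + 50
  109 = 2*50 + 9
  50 = 5*9 + 5
  9 = 1*5 + 4
  5 = 1*4 + 1
  4 = 4*1
so gcd(377, 109) = 1.
1 divides 116, so solutions exist.
Back-substitute for Bézout coefficients:
  1 = 5 - 1*4
  ... = 377*(24) + 109*(-83)
Scale by 116/1 = 116: (m₀, n₀) = (2784, -9628).
General solution: m = 2784 + 109t, n = -9628 - 377t for integer t.
m ≥ 0: smallest is 2784 mod 109 = 59 (at t = -25), with n = -203.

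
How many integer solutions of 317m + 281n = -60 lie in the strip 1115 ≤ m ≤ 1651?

gcd(317, 281) = 1  (317 = 1*281 + 36, 281 = 7*36 + 29, 36 = 1*29 + 7, 29 = 4*7 + 1, 7 = 7*1).
Back-substituting, 317*(-39) + 281*(44) = 1.
Scale by -60: particular solution (2340, -2640); reduce m mod 281: (92, -104).
General solution: m = 92 + 281t, n = -104 - 317t for integer t.
1115 ≤ 92 + 281t ≤ 1651 gives t ∈ [4, 5], which is 2 values.

2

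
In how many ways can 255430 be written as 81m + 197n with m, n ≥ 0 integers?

16

gcd(197, 81) = 1.
By Bézout, 81·(90) + 197·(-37) = 1.
One solution: (179, 1223).
General: m = 179 + 197t, n = 1223 - 81t.
m ≥ 0 ⇒ t ≥ 0; n ≥ 0 ⇒ t ≤ 15. So t ∈ [0, 15]: 16 solutions.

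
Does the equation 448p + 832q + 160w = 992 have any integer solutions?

gcd(832, 448) = 64.
gcd(64, 160) = 32.
32 divides 992, so integer solutions exist.

yes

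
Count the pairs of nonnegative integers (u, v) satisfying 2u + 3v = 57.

10

gcd(3, 2) = 1.
By Bézout, 2*(-1) + 3*(1) = 1.
One solution: (0, 19).
General: u = 0 + 3t, v = 19 - 2t.
u ≥ 0 ⇒ t ≥ 0; v ≥ 0 ⇒ t ≤ 9. So t ∈ [0, 9]: 10 solutions.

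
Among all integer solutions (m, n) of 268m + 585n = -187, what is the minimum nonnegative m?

521

gcd(585, 268):
  585 = 2×268 + 49
  268 = 5×49 + 23
  49 = 2×23 + 3
  23 = 7×3 + 2
  3 = 1×2 + 1
  2 = 2×1
so gcd(585, 268) = 1.
1 divides -187, so solutions exist.
Back-substitute for Bézout coefficients:
  1 = 3 - 1×2
  ... = 268×(-203) + 585×(93)
Scale by -187/1 = -187: (m₀, n₀) = (37961, -17391).
General solution: m = 37961 + 585t, n = -17391 - 268t for integer t.
m ≥ 0: smallest is 37961 mod 585 = 521 (at t = -64), with n = -239.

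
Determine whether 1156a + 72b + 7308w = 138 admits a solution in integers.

no

gcd(1156, 72) = 4.
gcd(4, 7308) = 4.
4 does not divide 138 (remainder 2), so no integer solutions.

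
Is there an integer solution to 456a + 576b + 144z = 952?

gcd(576, 456) = 24  (576 = 1*456 + 120, 456 = 3*120 + 96, 120 = 1*96 + 24, 96 = 4*24).
gcd(24, 144) = 24.
24 does not divide 952 (remainder 16), so no integer solutions.

no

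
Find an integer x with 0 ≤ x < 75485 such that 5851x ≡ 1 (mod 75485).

68041

gcd(75485, 5851) = 1  (75485 = 12×5851 + 5273, 5851 = 1×5273 + 578, 5273 = 9×578 + 71, 578 = 8×71 + 10, 71 = 7×10 + 1, 10 = 10×1).
Back-substituting, 5851×(-7444) + 75485×(577) = 1.
So 5851×-7444 ≡ 1 (mod 75485), and -7444 mod 75485 = 68041.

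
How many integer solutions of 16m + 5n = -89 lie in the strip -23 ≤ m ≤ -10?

2

gcd(16, 5) = 1  (16 = 3×5 + 1, 5 = 5×1).
Back-substituting, 16×(1) + 5×(-3) = 1.
Scale by -89: particular solution (-89, 267); reduce m mod 5: (1, -21).
General solution: m = 1 + 5t, n = -21 - 16t for integer t.
-23 ≤ 1 + 5t ≤ -10 gives t ∈ [-4, -3], which is 2 values.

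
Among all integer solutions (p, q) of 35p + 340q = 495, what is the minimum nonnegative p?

gcd(340, 35) = 5  (340 = 9×35 + 25, 35 = 1×25 + 10, 25 = 2×10 + 5, 10 = 2×5).
5 divides 495, so solutions exist.
Back-substituting, 35×(-29) + 340×(3) = 5.
Scale by 495/5 = 99: (p₀, q₀) = (-2871, 297).
General solution: p = -2871 + 68t, q = 297 - 7t for integer t.
p ≥ 0: smallest is -2871 mod 68 = 53 (at t = 43), with q = -4.

53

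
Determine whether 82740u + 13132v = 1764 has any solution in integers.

yes

gcd(82740, 13132):
  82740 = 6·13132 + 3948
  13132 = 3·3948 + 1288
  3948 = 3·1288 + 84
  1288 = 15·84 + 28
  84 = 3·28
so gcd(82740, 13132) = 28.
28 divides 1764, so integer solutions exist.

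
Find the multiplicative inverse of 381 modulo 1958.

591

gcd(1958, 381):
  1958 = 5*381 + 53
  381 = 7*53 + 10
  53 = 5*10 + 3
  10 = 3*3 + 1
  3 = 3*1
so gcd(1958, 381) = 1.
Back-substitute for Bézout coefficients:
  1 = 10 - 3*3
  ... = 381*(591) + 1958*(-115)
So 381*591 ≡ 1 (mod 1958), and 591 mod 1958 = 591.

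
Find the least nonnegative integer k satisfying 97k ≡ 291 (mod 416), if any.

gcd(416, 97):
  416 = 4*97 + 28
  97 = 3*28 + 13
  28 = 2*13 + 2
  13 = 6*2 + 1
  2 = 2*1
so gcd(416, 97) = 1.
1 divides 291, so solutions exist.
Back-substitute for Bézout coefficients:
  1 = 13 - 6*2
  ... = 97*(193) + 416*(-45)
So 97*(193) ≡ 1 (mod 416); multiply by 291: k ≡ 56163 (mod 416).
Smallest nonnegative: k = 56163 mod 416 = 3.

3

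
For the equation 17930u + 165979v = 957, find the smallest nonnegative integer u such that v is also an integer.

14691

gcd(165979, 17930) = 11  (165979 = 9×17930 + 4609, 17930 = 3×4609 + 4103, 4609 = 1×4103 + 506, 4103 = 8×506 + 55, 506 = 9×55 + 11, 55 = 5×11).
11 divides 957, so solutions exist.
Back-substituting, 17930×(-2953) + 165979×(319) = 11.
Scale by 957/11 = 87: (u₀, v₀) = (-256911, 27753).
General solution: u = -256911 + 15089t, v = 27753 - 1630t for integer t.
u ≥ 0: smallest is -256911 mod 15089 = 14691 (at t = 18), with v = -1587.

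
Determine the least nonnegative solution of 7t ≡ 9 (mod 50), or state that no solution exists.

37

gcd(50, 7) = 1  (50 = 7*7 + 1, 7 = 7*1).
1 divides 9, so solutions exist.
Back-substituting, 7*(-7) + 50*(1) = 1.
So 7*(-7) ≡ 1 (mod 50); multiply by 9: t ≡ -63 (mod 50).
Smallest nonnegative: t = -63 mod 50 = 37.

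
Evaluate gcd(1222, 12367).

1

gcd(12367, 1222):
  12367 = 10·1222 + 147
  1222 = 8·147 + 46
  147 = 3·46 + 9
  46 = 5·9 + 1
  9 = 9·1
so gcd(12367, 1222) = 1.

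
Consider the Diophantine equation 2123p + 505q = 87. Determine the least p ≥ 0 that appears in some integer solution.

94

gcd(2123, 505) = 1.
1 divides 87, so solutions exist.
By Bézout, 2123·(152) + 505·(-639) = 1.
Scale by 87/1 = 87: (p₀, q₀) = (13224, -55593).
General solution: p = 13224 + 505t, q = -55593 - 2123t for integer t.
p ≥ 0: smallest is 13224 mod 505 = 94 (at t = -26), with q = -395.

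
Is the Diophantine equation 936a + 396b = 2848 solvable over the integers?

gcd(936, 396) = 36  (936 = 2*396 + 144, 396 = 2*144 + 108, 144 = 1*108 + 36, 108 = 3*36).
36 does not divide 2848 (remainder 4), so no integer solutions.

no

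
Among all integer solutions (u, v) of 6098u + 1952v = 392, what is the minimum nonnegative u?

292

gcd(6098, 1952) = 2  (6098 = 3·1952 + 242, 1952 = 8·242 + 16, 242 = 15·16 + 2, 16 = 8·2).
2 divides 392, so solutions exist.
Back-substituting, 6098·(121) + 1952·(-378) = 2.
Scale by 392/2 = 196: (u₀, v₀) = (23716, -74088).
General solution: u = 23716 + 976t, v = -74088 - 3049t for integer t.
u ≥ 0: smallest is 23716 mod 976 = 292 (at t = -24), with v = -912.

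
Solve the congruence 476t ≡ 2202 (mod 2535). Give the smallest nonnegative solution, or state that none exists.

gcd(2535, 476):
  2535 = 5×476 + 155
  476 = 3×155 + 11
  155 = 14×11 + 1
  11 = 11×1
so gcd(2535, 476) = 1.
1 divides 2202, so solutions exist.
Back-substitute for Bézout coefficients:
  1 = 155 - 14×11
  ... = 476×(-229) + 2535×(43)
So 476×(-229) ≡ 1 (mod 2535); multiply by 2202: t ≡ -504258 (mod 2535).
Smallest nonnegative: t = -504258 mod 2535 = 207.

207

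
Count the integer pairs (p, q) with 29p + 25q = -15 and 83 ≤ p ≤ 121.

gcd(29, 25) = 1.
By Bézout, 29*(-6) + 25*(7) = 1.
Particular solution: (15, -18).
General solution: p = 15 + 25t, q = -18 - 29t for integer t.
83 ≤ 15 + 25t ≤ 121 gives t ∈ [3, 4], which is 2 values.

2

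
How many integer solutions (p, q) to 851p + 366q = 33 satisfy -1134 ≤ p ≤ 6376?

gcd(851, 366) = 1  (851 = 2*366 + 119, 366 = 3*119 + 9, 119 = 13*9 + 2, 9 = 4*2 + 1, 2 = 2*1).
Back-substituting, 851*(-163) + 366*(379) = 1.
Scale by 33: particular solution (-5379, 12507); reduce p mod 366: (111, -258).
General solution: p = 111 + 366t, q = -258 - 851t for integer t.
-1134 ≤ 111 + 366t ≤ 6376 gives t ∈ [-3, 17], which is 21 values.

21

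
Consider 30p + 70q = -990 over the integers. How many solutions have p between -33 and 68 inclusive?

15

gcd(70, 30) = 10.
By Bézout, 30×(-2) + 70×(1) = 10.
Particular solution: (2, -15).
General solution: p = 2 + 7t, q = -15 - 3t for integer t.
-33 ≤ 2 + 7t ≤ 68 gives t ∈ [-5, 9], which is 15 values.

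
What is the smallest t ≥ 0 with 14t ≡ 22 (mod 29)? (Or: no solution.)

14

gcd(29, 14):
  29 = 2·14 + 1
  14 = 14·1
so gcd(29, 14) = 1.
1 divides 22, so solutions exist.
Back-substitute for Bézout coefficients:
  1 = 29 - 2·14
  ... = 14·(-2) + 29·(1)
So 14·(-2) ≡ 1 (mod 29); multiply by 22: t ≡ -44 (mod 29).
Smallest nonnegative: t = -44 mod 29 = 14.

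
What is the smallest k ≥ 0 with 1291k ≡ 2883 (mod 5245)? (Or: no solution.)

gcd(5245, 1291) = 1.
1 divides 2883, so solutions exist.
By Bézout, 1291×(1036) + 5245×(-255) = 1.
So 1291×(1036) ≡ 1 (mod 5245); multiply by 2883: k ≡ 2986788 (mod 5245).
Smallest nonnegative: k = 2986788 mod 5245 = 2383.

2383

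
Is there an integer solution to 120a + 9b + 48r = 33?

gcd(120, 9):
  120 = 13·9 + 3
  9 = 3·3
so gcd(120, 9) = 3.
gcd(3, 48) = 3.
3 divides 33, so integer solutions exist.

yes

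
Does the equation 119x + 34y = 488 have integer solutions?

no

gcd(119, 34) = 17  (119 = 3*34 + 17, 34 = 2*17).
17 does not divide 488 (remainder 12), so no integer solutions.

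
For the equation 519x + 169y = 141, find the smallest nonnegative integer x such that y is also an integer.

54

gcd(519, 169):
  519 = 3*169 + 12
  169 = 14*12 + 1
  12 = 12*1
so gcd(519, 169) = 1.
1 divides 141, so solutions exist.
Back-substitute for Bézout coefficients:
  1 = 169 - 14*12
  ... = 519*(-14) + 169*(43)
Scale by 141/1 = 141: (x₀, y₀) = (-1974, 6063).
General solution: x = -1974 + 169t, y = 6063 - 519t for integer t.
x ≥ 0: smallest is -1974 mod 169 = 54 (at t = 12), with y = -165.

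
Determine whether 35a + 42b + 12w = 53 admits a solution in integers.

yes

gcd(42, 35) = 7  (42 = 1×35 + 7, 35 = 5×7).
gcd(7, 12) = 1.
1 divides 53, so integer solutions exist.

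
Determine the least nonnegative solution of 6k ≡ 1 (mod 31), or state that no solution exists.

gcd(31, 6) = 1  (31 = 5*6 + 1, 6 = 6*1).
1 divides 1, so solutions exist.
Back-substituting, 6*(-5) + 31*(1) = 1.
So 6*(-5) ≡ 1 (mod 31); multiply by 1: k ≡ -5 (mod 31).
Smallest nonnegative: k = -5 mod 31 = 26.

26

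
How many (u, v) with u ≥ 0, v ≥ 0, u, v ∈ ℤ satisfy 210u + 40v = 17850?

22

gcd(210, 40) = 10.
By Bézout, 210×(1) + 40×(-5) = 10.
One solution: (1, 441).
General: u = 1 + 4t, v = 441 - 21t.
u ≥ 0 ⇒ t ≥ 0; v ≥ 0 ⇒ t ≤ 21. So t ∈ [0, 21]: 22 solutions.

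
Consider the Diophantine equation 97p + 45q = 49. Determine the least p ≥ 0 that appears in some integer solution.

7

gcd(97, 45):
  97 = 2·45 + 7
  45 = 6·7 + 3
  7 = 2·3 + 1
  3 = 3·1
so gcd(97, 45) = 1.
1 divides 49, so solutions exist.
Back-substitute for Bézout coefficients:
  1 = 7 - 2·3
  ... = 97·(13) + 45·(-28)
Scale by 49/1 = 49: (p₀, q₀) = (637, -1372).
General solution: p = 637 + 45t, q = -1372 - 97t for integer t.
p ≥ 0: smallest is 637 mod 45 = 7 (at t = -14), with q = -14.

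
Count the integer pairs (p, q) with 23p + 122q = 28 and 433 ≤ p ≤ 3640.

27

gcd(122, 23) = 1  (122 = 5·23 + 7, 23 = 3·7 + 2, 7 = 3·2 + 1, 2 = 2·1).
Back-substituting, 23·(-53) + 122·(10) = 1.
Scale by 28: particular solution (-1484, 280); reduce p mod 122: (102, -19).
General solution: p = 102 + 122t, q = -19 - 23t for integer t.
433 ≤ 102 + 122t ≤ 3640 gives t ∈ [3, 29], which is 27 values.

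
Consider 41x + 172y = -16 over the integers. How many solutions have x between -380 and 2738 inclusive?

gcd(172, 41) = 1.
By Bézout, 41×(21) + 172×(-5) = 1.
Particular solution: (8, -2).
General solution: x = 8 + 172t, y = -2 - 41t for integer t.
-380 ≤ 8 + 172t ≤ 2738 gives t ∈ [-2, 15], which is 18 values.

18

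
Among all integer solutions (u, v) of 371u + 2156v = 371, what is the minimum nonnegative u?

gcd(2156, 371) = 7.
7 divides 371, so solutions exist.
By Bézout, 371·(93) + 2156·(-16) = 7.
Scale by 371/7 = 53: (u₀, v₀) = (4929, -848).
General solution: u = 4929 + 308t, v = -848 - 53t for integer t.
u ≥ 0: smallest is 4929 mod 308 = 1 (at t = -16), with v = 0.

1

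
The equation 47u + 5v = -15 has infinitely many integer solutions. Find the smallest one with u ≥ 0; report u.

0

gcd(47, 5) = 1  (47 = 9*5 + 2, 5 = 2*2 + 1, 2 = 2*1).
1 divides -15, so solutions exist.
Back-substituting, 47*(-2) + 5*(19) = 1.
Scale by -15/1 = -15: (u₀, v₀) = (30, -285).
General solution: u = 30 + 5t, v = -285 - 47t for integer t.
u ≥ 0: smallest is 30 mod 5 = 0 (at t = -6), with v = -3.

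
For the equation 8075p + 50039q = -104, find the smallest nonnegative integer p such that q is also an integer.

9983

gcd(50039, 8075):
  50039 = 6·8075 + 1589
  8075 = 5·1589 + 130
  1589 = 12·130 + 29
  130 = 4·29 + 14
  29 = 2·14 + 1
  14 = 14·1
so gcd(50039, 8075) = 1.
1 divides -104, so solutions exist.
Back-substitute for Bézout coefficients:
  1 = 29 - 2·14
  ... = 8075·(-3464) + 50039·(559)
Scale by -104/1 = -104: (p₀, q₀) = (360256, -58136).
General solution: p = 360256 + 50039t, q = -58136 - 8075t for integer t.
p ≥ 0: smallest is 360256 mod 50039 = 9983 (at t = -7), with q = -1611.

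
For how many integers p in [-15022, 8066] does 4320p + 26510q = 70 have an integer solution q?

gcd(26510, 4320):
  26510 = 6*4320 + 590
  4320 = 7*590 + 190
  590 = 3*190 + 20
  190 = 9*20 + 10
  20 = 2*10
so gcd(26510, 4320) = 10.
Back-substitute for Bézout coefficients:
  10 = 190 - 9*20
  ... = 4320*(1258) + 26510*(-205)
Scale by 7: particular solution (8806, -1435); reduce p mod 2651: (853, -139).
General solution: p = 853 + 2651t, q = -139 - 432t for integer t.
-15022 ≤ 853 + 2651t ≤ 8066 gives t ∈ [-5, 2], which is 8 values.

8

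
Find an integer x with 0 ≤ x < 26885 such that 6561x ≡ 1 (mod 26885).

18161

gcd(26885, 6561):
  26885 = 4·6561 + 641
  6561 = 10·641 + 151
  641 = 4·151 + 37
  151 = 4·37 + 3
  37 = 12·3 + 1
  3 = 3·1
so gcd(26885, 6561) = 1.
Back-substitute for Bézout coefficients:
  1 = 37 - 12·3
  ... = 6561·(-8724) + 26885·(2129)
So 6561·-8724 ≡ 1 (mod 26885), and -8724 mod 26885 = 18161.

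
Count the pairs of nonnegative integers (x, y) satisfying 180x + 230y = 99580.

gcd(230, 180) = 10  (230 = 1·180 + 50, 180 = 3·50 + 30, 50 = 1·30 + 20, 30 = 1·20 + 10, 20 = 2·10).
Back-substituting, 180·(9) + 230·(-7) = 10.
Scale by 9958: one solution is (89622, -69706). Reduce x mod 23: (14, 422).
General: x = 14 + 23t, y = 422 - 18t.
x ≥ 0 ⇒ t ≥ 0; y ≥ 0 ⇒ t ≤ 23. So t ∈ [0, 23]: 24 solutions.

24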